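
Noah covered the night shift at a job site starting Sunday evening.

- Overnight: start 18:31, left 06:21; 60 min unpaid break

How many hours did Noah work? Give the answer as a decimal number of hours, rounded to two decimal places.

Overnight: 18:31 → midnight = 5 h 29 min; midnight → 06:21 = 6 h 21 min; span 11 h 50 min; less 60 min break → 10 h 50 min

10.83 hours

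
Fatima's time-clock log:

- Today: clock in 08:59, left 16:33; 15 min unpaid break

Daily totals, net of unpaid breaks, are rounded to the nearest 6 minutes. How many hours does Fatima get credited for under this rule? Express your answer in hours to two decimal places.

7.30 hours

Today: 08:59–16:33 = 7 h 34 min − 15 min = 7 h 19 min → rounds to 7 h 18 min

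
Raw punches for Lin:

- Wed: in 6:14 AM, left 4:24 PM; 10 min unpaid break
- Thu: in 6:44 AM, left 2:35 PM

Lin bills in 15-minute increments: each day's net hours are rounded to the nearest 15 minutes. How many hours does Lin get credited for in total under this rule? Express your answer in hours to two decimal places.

Wed: 6:14 AM–4:24 PM = 10 h 10 min − 10 min = 10 h 0 min → rounds to 10 h 0 min
Thu: 6:44 AM–2:35 PM = 7 h 51 min → rounds to 7 h 45 min
Total credited: 17 h 45 min.

17.75 hours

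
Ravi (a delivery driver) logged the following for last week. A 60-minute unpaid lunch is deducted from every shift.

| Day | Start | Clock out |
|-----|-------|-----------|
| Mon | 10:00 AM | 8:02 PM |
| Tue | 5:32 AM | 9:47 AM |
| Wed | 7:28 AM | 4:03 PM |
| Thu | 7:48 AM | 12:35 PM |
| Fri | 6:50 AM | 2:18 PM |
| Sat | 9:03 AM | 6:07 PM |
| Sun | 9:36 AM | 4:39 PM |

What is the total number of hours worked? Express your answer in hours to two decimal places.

44.23 hours

Mon: 10:00 AM–8:02 PM = 10 h 2 min; less 60 min break → 9 h 2 min
Tue: 5:32 AM–9:47 AM = 4 h 15 min; less 60 min break → 3 h 15 min
Wed: 7:28 AM–4:03 PM = 8 h 35 min; less 60 min break → 7 h 35 min
Thu: 7:48 AM–12:35 PM = 4 h 47 min; less 60 min break → 3 h 47 min
Fri: 6:50 AM–2:18 PM = 7 h 28 min; less 60 min break → 6 h 28 min
Sat: 9:03 AM–6:07 PM = 9 h 4 min; less 60 min break → 8 h 4 min
Sun: 9:36 AM–4:39 PM = 7 h 3 min; less 60 min break → 6 h 3 min
Total: 9 h 2 min + 3 h 15 min + 7 h 35 min + 3 h 47 min + 6 h 28 min + 8 h 4 min + 6 h 3 min = 44 h 14 min.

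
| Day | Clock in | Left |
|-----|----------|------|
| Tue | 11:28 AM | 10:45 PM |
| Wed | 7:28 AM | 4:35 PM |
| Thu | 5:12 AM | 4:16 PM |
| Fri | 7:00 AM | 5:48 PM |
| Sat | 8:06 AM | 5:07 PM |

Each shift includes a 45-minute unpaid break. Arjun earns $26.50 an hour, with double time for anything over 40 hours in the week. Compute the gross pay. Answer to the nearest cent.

$1459.27

Tue: 11:28 AM–10:45 PM = 11 h 17 min; less 45 min break → 10 h 32 min
Wed: 7:28 AM–4:35 PM = 9 h 7 min; less 45 min break → 8 h 22 min
Thu: 5:12 AM–4:16 PM = 11 h 4 min; less 45 min break → 10 h 19 min
Fri: 7:00 AM–5:48 PM = 10 h 48 min; less 45 min break → 10 h 3 min
Sat: 8:06 AM–5:07 PM = 9 h 1 min; less 45 min break → 8 h 16 min
Total worked: 47 h 32 min = 2852 min.
Regular 40 h 0 min = 2400 min at $26.50/h; overtime 7 h 32 min = 452 min at $53.00/h.
Pay = (2400 × $26.50 + 452 × $53.00) ÷ 60 = $1459.27.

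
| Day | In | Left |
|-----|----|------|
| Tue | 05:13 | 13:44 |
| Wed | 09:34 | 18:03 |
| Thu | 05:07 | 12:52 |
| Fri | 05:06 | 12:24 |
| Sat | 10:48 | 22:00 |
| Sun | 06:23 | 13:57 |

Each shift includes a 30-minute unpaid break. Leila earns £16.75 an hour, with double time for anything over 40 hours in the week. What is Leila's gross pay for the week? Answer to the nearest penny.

£931.86

Tue: 05:13–13:44 = 8 h 31 min; less 30 min break → 8 h 1 min
Wed: 09:34–18:03 = 8 h 29 min; less 30 min break → 7 h 59 min
Thu: 05:07–12:52 = 7 h 45 min; less 30 min break → 7 h 15 min
Fri: 05:06–12:24 = 7 h 18 min; less 30 min break → 6 h 48 min
Sat: 10:48–22:00 = 11 h 12 min; less 30 min break → 10 h 42 min
Sun: 06:23–13:57 = 7 h 34 min; less 30 min break → 7 h 4 min
Total worked: 47 h 49 min = 2869 min.
Regular 40 h 0 min = 2400 min at £16.75/h; overtime 7 h 49 min = 469 min at £33.50/h.
Pay = (2400 × £16.75 + 469 × £33.50) ÷ 60 = £931.86.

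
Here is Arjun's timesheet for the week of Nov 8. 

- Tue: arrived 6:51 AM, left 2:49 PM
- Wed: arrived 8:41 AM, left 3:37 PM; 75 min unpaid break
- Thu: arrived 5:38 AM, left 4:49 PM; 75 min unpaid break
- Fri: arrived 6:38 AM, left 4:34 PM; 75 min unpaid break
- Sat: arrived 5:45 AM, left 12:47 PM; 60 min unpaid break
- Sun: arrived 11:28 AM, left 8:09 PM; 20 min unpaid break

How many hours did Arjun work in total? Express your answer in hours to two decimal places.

46.65 hours

Tue: 6:51 AM–2:49 PM = 7 h 58 min
Wed: 8:41 AM–3:37 PM = 6 h 56 min; less 75 min break → 5 h 41 min
Thu: 5:38 AM–4:49 PM = 11 h 11 min; less 75 min break → 9 h 56 min
Fri: 6:38 AM–4:34 PM = 9 h 56 min; less 75 min break → 8 h 41 min
Sat: 5:45 AM–12:47 PM = 7 h 2 min; less 60 min break → 6 h 2 min
Sun: 11:28 AM–8:09 PM = 8 h 41 min; less 20 min break → 8 h 21 min
Total: 7 h 58 min + 5 h 41 min + 9 h 56 min + 8 h 41 min + 6 h 2 min + 8 h 21 min = 46 h 39 min.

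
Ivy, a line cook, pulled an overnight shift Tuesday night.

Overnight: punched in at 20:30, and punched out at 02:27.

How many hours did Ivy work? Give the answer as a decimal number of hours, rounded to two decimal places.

5.95 hours

Overnight: 20:30 → midnight = 3 h 30 min; midnight → 02:27 = 2 h 27 min; span 5 h 57 min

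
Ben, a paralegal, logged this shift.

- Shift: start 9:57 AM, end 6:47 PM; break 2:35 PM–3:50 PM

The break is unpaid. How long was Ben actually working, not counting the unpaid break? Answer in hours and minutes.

7 h 35 min

Shift: 9:57 AM–6:47 PM = 8 h 50 min; less 75 min break → 7 h 35 min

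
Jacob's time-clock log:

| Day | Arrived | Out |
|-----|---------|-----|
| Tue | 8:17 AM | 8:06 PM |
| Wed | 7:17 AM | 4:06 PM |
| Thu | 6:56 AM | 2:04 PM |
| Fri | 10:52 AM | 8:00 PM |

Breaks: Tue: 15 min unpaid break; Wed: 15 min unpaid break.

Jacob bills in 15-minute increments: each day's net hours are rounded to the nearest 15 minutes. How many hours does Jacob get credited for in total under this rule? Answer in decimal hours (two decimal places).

Tue: 8:17 AM–8:06 PM = 11 h 49 min − 15 min = 11 h 34 min → rounds to 11 h 30 min
Wed: 7:17 AM–4:06 PM = 8 h 49 min − 15 min = 8 h 34 min → rounds to 8 h 30 min
Thu: 6:56 AM–2:04 PM = 7 h 8 min → rounds to 7 h 15 min
Fri: 10:52 AM–8:00 PM = 9 h 8 min → rounds to 9 h 15 min
Total credited: 36 h 30 min.

36.50 hours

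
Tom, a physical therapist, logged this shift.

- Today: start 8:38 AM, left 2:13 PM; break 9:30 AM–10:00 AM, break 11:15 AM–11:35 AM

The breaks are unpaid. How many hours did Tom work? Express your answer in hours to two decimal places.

4.75 hours

Today: 8:38 AM–2:13 PM = 5 h 35 min; less 50 min break → 4 h 45 min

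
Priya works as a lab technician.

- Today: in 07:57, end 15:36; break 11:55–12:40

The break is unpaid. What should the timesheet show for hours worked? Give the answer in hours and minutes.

Today: 07:57–15:36 = 7 h 39 min; less 45 min break → 6 h 54 min

6 h 54 min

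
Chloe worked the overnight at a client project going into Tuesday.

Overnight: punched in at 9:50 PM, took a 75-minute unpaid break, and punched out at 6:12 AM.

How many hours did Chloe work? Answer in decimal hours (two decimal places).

7.12 hours

Overnight: 9:50 PM → midnight = 2 h 10 min; midnight → 6:12 AM = 6 h 12 min; span 8 h 22 min; less 75 min break → 7 h 7 min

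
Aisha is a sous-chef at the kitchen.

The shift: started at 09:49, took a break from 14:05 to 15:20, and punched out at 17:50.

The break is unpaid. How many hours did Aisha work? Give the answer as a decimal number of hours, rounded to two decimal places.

The shift: 09:49–17:50 = 8 h 1 min; less 75 min break → 6 h 46 min

6.77 hours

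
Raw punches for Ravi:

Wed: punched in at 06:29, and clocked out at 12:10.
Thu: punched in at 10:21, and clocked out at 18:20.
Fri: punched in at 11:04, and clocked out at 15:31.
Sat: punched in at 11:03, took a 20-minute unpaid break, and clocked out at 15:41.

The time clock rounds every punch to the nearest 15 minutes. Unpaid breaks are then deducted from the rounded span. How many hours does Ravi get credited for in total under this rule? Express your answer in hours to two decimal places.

Wed: in 06:29→06:30, out 12:10→12:15; 5 h 45 min
Thu: in 10:21→10:15, out 18:20→18:15; 8 h 0 min
Fri: in 11:04→11:00, out 15:31→15:30; 4 h 30 min
Sat: in 11:03→11:00, out 15:41→15:45; 4 h 45 min − 20 min = 4 h 25 min
Total credited: 22 h 40 min.

22.67 hours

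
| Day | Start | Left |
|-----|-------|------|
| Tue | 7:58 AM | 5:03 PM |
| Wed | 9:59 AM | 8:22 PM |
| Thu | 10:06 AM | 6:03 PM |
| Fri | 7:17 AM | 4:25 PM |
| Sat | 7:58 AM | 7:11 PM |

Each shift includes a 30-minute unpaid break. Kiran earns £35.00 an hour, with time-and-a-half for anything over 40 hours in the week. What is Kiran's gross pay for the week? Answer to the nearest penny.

£1676.50

Tue: 7:58 AM–5:03 PM = 9 h 5 min; less 30 min break → 8 h 35 min
Wed: 9:59 AM–8:22 PM = 10 h 23 min; less 30 min break → 9 h 53 min
Thu: 10:06 AM–6:03 PM = 7 h 57 min; less 30 min break → 7 h 27 min
Fri: 7:17 AM–4:25 PM = 9 h 8 min; less 30 min break → 8 h 38 min
Sat: 7:58 AM–7:11 PM = 11 h 13 min; less 30 min break → 10 h 43 min
Total worked: 45 h 16 min = 2716 min.
Regular 40 h 0 min = 2400 min at £35.00/h; overtime 5 h 16 min = 316 min at £52.50/h.
Pay = (2400 × £35.00 + 316 × £52.50) ÷ 60 = £1676.50.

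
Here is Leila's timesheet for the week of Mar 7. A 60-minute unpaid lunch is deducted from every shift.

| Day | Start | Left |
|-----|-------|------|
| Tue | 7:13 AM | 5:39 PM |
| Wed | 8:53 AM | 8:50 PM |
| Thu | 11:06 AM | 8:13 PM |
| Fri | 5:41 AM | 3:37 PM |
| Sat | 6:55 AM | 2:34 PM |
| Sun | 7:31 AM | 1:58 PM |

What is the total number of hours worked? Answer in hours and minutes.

Tue: 7:13 AM–5:39 PM = 10 h 26 min; less 60 min break → 9 h 26 min
Wed: 8:53 AM–8:50 PM = 11 h 57 min; less 60 min break → 10 h 57 min
Thu: 11:06 AM–8:13 PM = 9 h 7 min; less 60 min break → 8 h 7 min
Fri: 5:41 AM–3:37 PM = 9 h 56 min; less 60 min break → 8 h 56 min
Sat: 6:55 AM–2:34 PM = 7 h 39 min; less 60 min break → 6 h 39 min
Sun: 7:31 AM–1:58 PM = 6 h 27 min; less 60 min break → 5 h 27 min
Total: 9 h 26 min + 10 h 57 min + 8 h 7 min + 8 h 56 min + 6 h 39 min + 5 h 27 min = 49 h 32 min.

49 h 32 min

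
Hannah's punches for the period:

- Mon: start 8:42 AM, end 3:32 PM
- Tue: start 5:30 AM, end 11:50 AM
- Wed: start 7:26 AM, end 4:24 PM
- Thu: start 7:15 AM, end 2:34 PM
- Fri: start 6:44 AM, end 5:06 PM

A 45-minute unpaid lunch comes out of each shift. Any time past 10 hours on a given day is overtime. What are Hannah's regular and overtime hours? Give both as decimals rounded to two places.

Mon: 8:42 AM–3:32 PM = 6 h 50 min; less 45 min break → 6 h 5 min
Tue: 5:30 AM–11:50 AM = 6 h 20 min; less 45 min break → 5 h 35 min
Wed: 7:26 AM–4:24 PM = 8 h 58 min; less 45 min break → 8 h 13 min
Thu: 7:15 AM–2:34 PM = 7 h 19 min; less 45 min break → 6 h 34 min
Fri: 6:44 AM–5:06 PM = 10 h 22 min; less 45 min break → 9 h 37 min
Mon reg 6 h 5 min / OT 0 h 0 min; Tue reg 5 h 35 min / OT 0 h 0 min; Wed reg 8 h 13 min / OT 0 h 0 min; Thu reg 6 h 34 min / OT 0 h 0 min; Fri reg 9 h 37 min / OT 0 h 0 min.
Totals: regular 36 h 4 min, overtime 0 h 0 min.

Regular 36.07 hours, overtime 0.00 hours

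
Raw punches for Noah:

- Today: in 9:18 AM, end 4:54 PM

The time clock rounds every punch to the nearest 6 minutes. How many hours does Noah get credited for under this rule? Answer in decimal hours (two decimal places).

Today: in 9:18 AM→9:18 AM, out 4:54 PM→4:54 PM; 7 h 36 min

7.60 hours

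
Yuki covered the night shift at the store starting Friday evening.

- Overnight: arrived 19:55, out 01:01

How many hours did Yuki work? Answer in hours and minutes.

5 h 6 min

Overnight: 19:55 → midnight = 4 h 5 min; midnight → 01:01 = 1 h 1 min; span 5 h 6 min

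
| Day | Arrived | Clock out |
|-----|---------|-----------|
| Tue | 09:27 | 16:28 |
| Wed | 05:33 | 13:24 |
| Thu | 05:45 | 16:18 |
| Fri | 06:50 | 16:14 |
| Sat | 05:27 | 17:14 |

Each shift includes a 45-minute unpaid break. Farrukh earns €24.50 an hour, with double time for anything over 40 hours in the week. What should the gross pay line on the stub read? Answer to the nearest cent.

€1119.65

Tue: 09:27–16:28 = 7 h 1 min; less 45 min break → 6 h 16 min
Wed: 05:33–13:24 = 7 h 51 min; less 45 min break → 7 h 6 min
Thu: 05:45–16:18 = 10 h 33 min; less 45 min break → 9 h 48 min
Fri: 06:50–16:14 = 9 h 24 min; less 45 min break → 8 h 39 min
Sat: 05:27–17:14 = 11 h 47 min; less 45 min break → 11 h 2 min
Total worked: 42 h 51 min = 2571 min.
Regular 40 h 0 min = 2400 min at €24.50/h; overtime 2 h 51 min = 171 min at €49.00/h.
Pay = (2400 × €24.50 + 171 × €49.00) ÷ 60 = €1119.65.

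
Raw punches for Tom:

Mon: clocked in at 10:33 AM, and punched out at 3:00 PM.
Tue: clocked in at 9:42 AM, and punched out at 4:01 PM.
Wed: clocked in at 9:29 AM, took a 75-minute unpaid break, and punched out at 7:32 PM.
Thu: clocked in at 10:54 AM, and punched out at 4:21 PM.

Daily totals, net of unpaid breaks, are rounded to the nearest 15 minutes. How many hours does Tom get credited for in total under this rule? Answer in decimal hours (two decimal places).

Mon: 10:33 AM–3:00 PM = 4 h 27 min → rounds to 4 h 30 min
Tue: 9:42 AM–4:01 PM = 6 h 19 min → rounds to 6 h 15 min
Wed: 9:29 AM–7:32 PM = 10 h 3 min − 75 min = 8 h 48 min → rounds to 8 h 45 min
Thu: 10:54 AM–4:21 PM = 5 h 27 min → rounds to 5 h 30 min
Total credited: 25 h 0 min.

25.00 hours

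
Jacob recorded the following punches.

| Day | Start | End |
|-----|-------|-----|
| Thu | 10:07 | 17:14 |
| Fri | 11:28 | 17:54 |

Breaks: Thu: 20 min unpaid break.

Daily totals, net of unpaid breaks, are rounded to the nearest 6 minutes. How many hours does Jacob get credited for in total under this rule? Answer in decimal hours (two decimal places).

Thu: 10:07–17:14 = 7 h 7 min − 20 min = 6 h 47 min → rounds to 6 h 48 min
Fri: 11:28–17:54 = 6 h 26 min → rounds to 6 h 24 min
Total credited: 13 h 12 min.

13.20 hours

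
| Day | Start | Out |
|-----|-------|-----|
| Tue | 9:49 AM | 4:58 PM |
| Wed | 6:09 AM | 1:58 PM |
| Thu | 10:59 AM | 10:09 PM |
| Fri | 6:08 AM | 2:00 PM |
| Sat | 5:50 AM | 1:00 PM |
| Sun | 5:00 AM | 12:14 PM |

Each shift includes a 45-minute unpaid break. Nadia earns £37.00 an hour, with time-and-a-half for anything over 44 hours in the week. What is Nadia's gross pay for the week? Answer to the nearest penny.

£1624.30

Tue: 9:49 AM–4:58 PM = 7 h 9 min; less 45 min break → 6 h 24 min
Wed: 6:09 AM–1:58 PM = 7 h 49 min; less 45 min break → 7 h 4 min
Thu: 10:59 AM–10:09 PM = 11 h 10 min; less 45 min break → 10 h 25 min
Fri: 6:08 AM–2:00 PM = 7 h 52 min; less 45 min break → 7 h 7 min
Sat: 5:50 AM–1:00 PM = 7 h 10 min; less 45 min break → 6 h 25 min
Sun: 5:00 AM–12:14 PM = 7 h 14 min; less 45 min break → 6 h 29 min
Total worked: 43 h 54 min = 2634 min.
Regular 43 h 54 min = 2634 min at £37.00/h; overtime 0 h 0 min = 0 min at £55.50/h.
Pay = (2634 × £37.00 + 0 × £55.50) ÷ 60 = £1624.30.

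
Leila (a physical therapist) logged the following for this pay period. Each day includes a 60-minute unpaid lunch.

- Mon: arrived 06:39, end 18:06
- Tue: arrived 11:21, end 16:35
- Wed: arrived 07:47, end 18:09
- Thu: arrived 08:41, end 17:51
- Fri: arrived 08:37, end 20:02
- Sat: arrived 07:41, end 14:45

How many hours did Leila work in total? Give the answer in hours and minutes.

Mon: 06:39–18:06 = 11 h 27 min; less 60 min break → 10 h 27 min
Tue: 11:21–16:35 = 5 h 14 min; less 60 min break → 4 h 14 min
Wed: 07:47–18:09 = 10 h 22 min; less 60 min break → 9 h 22 min
Thu: 08:41–17:51 = 9 h 10 min; less 60 min break → 8 h 10 min
Fri: 08:37–20:02 = 11 h 25 min; less 60 min break → 10 h 25 min
Sat: 07:41–14:45 = 7 h 4 min; less 60 min break → 6 h 4 min
Total: 10 h 27 min + 4 h 14 min + 9 h 22 min + 8 h 10 min + 10 h 25 min + 6 h 4 min = 48 h 42 min.

48 h 42 min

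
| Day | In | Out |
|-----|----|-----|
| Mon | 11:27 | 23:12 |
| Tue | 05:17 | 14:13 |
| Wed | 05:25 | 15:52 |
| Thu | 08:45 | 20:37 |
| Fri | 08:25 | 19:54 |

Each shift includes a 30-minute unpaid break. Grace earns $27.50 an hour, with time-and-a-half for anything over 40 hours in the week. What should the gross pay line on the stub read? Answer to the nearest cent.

$1594.31

Mon: 11:27–23:12 = 11 h 45 min; less 30 min break → 11 h 15 min
Tue: 05:17–14:13 = 8 h 56 min; less 30 min break → 8 h 26 min
Wed: 05:25–15:52 = 10 h 27 min; less 30 min break → 9 h 57 min
Thu: 08:45–20:37 = 11 h 52 min; less 30 min break → 11 h 22 min
Fri: 08:25–19:54 = 11 h 29 min; less 30 min break → 10 h 59 min
Total worked: 51 h 59 min = 3119 min.
Regular 40 h 0 min = 2400 min at $27.50/h; overtime 11 h 59 min = 719 min at $41.25/h.
Pay = (2400 × $27.50 + 719 × $41.25) ÷ 60 = $1594.31.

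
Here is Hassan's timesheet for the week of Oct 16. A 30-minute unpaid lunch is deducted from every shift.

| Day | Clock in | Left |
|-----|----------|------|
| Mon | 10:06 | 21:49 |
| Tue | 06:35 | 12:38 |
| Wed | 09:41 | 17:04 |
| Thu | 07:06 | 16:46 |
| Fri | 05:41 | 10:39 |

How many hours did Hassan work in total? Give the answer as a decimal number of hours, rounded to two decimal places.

37.28 hours

Mon: 10:06–21:49 = 11 h 43 min; less 30 min break → 11 h 13 min
Tue: 06:35–12:38 = 6 h 3 min; less 30 min break → 5 h 33 min
Wed: 09:41–17:04 = 7 h 23 min; less 30 min break → 6 h 53 min
Thu: 07:06–16:46 = 9 h 40 min; less 30 min break → 9 h 10 min
Fri: 05:41–10:39 = 4 h 58 min; less 30 min break → 4 h 28 min
Total: 11 h 13 min + 5 h 33 min + 6 h 53 min + 9 h 10 min + 4 h 28 min = 37 h 17 min.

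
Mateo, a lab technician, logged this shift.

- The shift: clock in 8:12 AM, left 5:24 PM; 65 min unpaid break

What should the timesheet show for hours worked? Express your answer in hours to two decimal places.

8.12 hours

The shift: 8:12 AM–5:24 PM = 9 h 12 min; less 65 min break → 8 h 7 min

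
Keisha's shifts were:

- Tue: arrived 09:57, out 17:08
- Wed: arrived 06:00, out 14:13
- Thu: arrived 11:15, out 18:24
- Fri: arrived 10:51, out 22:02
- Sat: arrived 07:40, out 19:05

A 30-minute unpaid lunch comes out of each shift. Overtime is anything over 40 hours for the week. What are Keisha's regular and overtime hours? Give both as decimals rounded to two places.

Regular 40.00 hours, overtime 2.65 hours

Tue: 09:57–17:08 = 7 h 11 min; less 30 min break → 6 h 41 min
Wed: 06:00–14:13 = 8 h 13 min; less 30 min break → 7 h 43 min
Thu: 11:15–18:24 = 7 h 9 min; less 30 min break → 6 h 39 min
Fri: 10:51–22:02 = 11 h 11 min; less 30 min break → 10 h 41 min
Sat: 07:40–19:05 = 11 h 25 min; less 30 min break → 10 h 55 min
Total worked: 42 h 39 min = 42.65 h.
Threshold 40 h → overtime 2 h 39 min, regular 40 h 0 min.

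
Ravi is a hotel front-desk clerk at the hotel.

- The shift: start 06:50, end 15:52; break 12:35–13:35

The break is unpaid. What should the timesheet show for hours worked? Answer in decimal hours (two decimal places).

The shift: 06:50–15:52 = 9 h 2 min; less 60 min break → 8 h 2 min

8.03 hours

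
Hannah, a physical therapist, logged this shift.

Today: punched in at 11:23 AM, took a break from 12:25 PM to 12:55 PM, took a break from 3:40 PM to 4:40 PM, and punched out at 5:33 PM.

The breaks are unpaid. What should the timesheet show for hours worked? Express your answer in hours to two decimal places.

Today: 11:23 AM–5:33 PM = 6 h 10 min; less 90 min break → 4 h 40 min

4.67 hours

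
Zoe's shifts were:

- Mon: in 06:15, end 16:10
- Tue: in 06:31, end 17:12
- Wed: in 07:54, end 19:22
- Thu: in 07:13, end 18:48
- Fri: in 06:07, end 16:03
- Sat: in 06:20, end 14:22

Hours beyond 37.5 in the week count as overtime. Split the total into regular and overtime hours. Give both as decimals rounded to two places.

Mon: 06:15–16:10 = 9 h 55 min
Tue: 06:31–17:12 = 10 h 41 min
Wed: 07:54–19:22 = 11 h 28 min
Thu: 07:13–18:48 = 11 h 35 min
Fri: 06:07–16:03 = 9 h 56 min
Sat: 06:20–14:22 = 8 h 2 min
Total worked: 61 h 37 min = 61.62 h.
Threshold 37.5 h → overtime 24 h 7 min, regular 37 h 30 min.

Regular 37.50 hours, overtime 24.12 hours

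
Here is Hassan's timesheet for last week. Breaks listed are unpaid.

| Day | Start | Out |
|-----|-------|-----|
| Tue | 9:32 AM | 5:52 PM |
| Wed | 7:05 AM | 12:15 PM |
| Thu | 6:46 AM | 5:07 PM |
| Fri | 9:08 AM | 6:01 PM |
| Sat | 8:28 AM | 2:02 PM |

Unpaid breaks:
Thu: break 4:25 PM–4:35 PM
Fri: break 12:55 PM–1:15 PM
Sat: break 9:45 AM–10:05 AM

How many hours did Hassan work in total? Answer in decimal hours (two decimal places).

Tue: 9:32 AM–5:52 PM = 8 h 20 min
Wed: 7:05 AM–12:15 PM = 5 h 10 min
Thu: 6:46 AM–5:07 PM = 10 h 21 min; less 10 min break → 10 h 11 min
Fri: 9:08 AM–6:01 PM = 8 h 53 min; less 20 min break → 8 h 33 min
Sat: 8:28 AM–2:02 PM = 5 h 34 min; less 20 min break → 5 h 14 min
Total: 8 h 20 min + 5 h 10 min + 10 h 11 min + 8 h 33 min + 5 h 14 min = 37 h 28 min.

37.47 hours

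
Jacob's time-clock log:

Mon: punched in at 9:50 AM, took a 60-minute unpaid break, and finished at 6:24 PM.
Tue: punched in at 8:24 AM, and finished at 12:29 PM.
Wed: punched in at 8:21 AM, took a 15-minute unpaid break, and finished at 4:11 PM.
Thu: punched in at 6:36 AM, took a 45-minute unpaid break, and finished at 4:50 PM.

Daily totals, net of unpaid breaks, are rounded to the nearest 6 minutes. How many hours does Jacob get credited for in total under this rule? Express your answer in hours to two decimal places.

28.80 hours

Mon: 9:50 AM–6:24 PM = 8 h 34 min − 60 min = 7 h 34 min → rounds to 7 h 36 min
Tue: 8:24 AM–12:29 PM = 4 h 5 min → rounds to 4 h 6 min
Wed: 8:21 AM–4:11 PM = 7 h 50 min − 15 min = 7 h 35 min → rounds to 7 h 36 min
Thu: 6:36 AM–4:50 PM = 10 h 14 min − 45 min = 9 h 29 min → rounds to 9 h 30 min
Total credited: 28 h 48 min.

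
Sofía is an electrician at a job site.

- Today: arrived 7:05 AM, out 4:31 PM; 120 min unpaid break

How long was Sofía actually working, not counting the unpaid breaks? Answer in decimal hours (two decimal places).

7.43 hours

Today: 7:05 AM–4:31 PM = 9 h 26 min; less 120 min break → 7 h 26 min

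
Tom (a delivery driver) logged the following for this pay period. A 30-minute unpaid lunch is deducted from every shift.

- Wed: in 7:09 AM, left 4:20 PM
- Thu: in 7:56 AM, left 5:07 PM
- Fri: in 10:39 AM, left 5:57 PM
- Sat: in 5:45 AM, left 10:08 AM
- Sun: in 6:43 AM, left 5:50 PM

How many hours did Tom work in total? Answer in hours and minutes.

38 h 40 min

Wed: 7:09 AM–4:20 PM = 9 h 11 min; less 30 min break → 8 h 41 min
Thu: 7:56 AM–5:07 PM = 9 h 11 min; less 30 min break → 8 h 41 min
Fri: 10:39 AM–5:57 PM = 7 h 18 min; less 30 min break → 6 h 48 min
Sat: 5:45 AM–10:08 AM = 4 h 23 min; less 30 min break → 3 h 53 min
Sun: 6:43 AM–5:50 PM = 11 h 7 min; less 30 min break → 10 h 37 min
Total: 8 h 41 min + 8 h 41 min + 6 h 48 min + 3 h 53 min + 10 h 37 min = 38 h 40 min.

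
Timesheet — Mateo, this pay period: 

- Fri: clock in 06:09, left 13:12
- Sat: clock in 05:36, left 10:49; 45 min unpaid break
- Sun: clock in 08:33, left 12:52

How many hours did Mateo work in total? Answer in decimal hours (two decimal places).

15.83 hours

Fri: 06:09–13:12 = 7 h 3 min
Sat: 05:36–10:49 = 5 h 13 min; less 45 min break → 4 h 28 min
Sun: 08:33–12:52 = 4 h 19 min
Total: 7 h 3 min + 4 h 28 min + 4 h 19 min = 15 h 50 min.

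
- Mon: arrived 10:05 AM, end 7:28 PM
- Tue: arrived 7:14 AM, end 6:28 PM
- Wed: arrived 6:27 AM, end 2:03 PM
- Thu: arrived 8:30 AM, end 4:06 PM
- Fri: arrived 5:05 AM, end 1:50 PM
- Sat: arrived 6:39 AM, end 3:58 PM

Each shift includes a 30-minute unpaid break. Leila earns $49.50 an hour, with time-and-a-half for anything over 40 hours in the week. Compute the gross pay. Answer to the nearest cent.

$2788.09

Mon: 10:05 AM–7:28 PM = 9 h 23 min; less 30 min break → 8 h 53 min
Tue: 7:14 AM–6:28 PM = 11 h 14 min; less 30 min break → 10 h 44 min
Wed: 6:27 AM–2:03 PM = 7 h 36 min; less 30 min break → 7 h 6 min
Thu: 8:30 AM–4:06 PM = 7 h 36 min; less 30 min break → 7 h 6 min
Fri: 5:05 AM–1:50 PM = 8 h 45 min; less 30 min break → 8 h 15 min
Sat: 6:39 AM–3:58 PM = 9 h 19 min; less 30 min break → 8 h 49 min
Total worked: 50 h 53 min = 3053 min.
Regular 40 h 0 min = 2400 min at $49.50/h; overtime 10 h 53 min = 653 min at $74.25/h.
Pay = (2400 × $49.50 + 653 × $74.25) ÷ 60 = $2788.09.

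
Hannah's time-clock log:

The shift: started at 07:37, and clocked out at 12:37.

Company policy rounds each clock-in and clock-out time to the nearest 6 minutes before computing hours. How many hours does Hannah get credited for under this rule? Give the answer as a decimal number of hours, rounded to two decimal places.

5.00 hours

The shift: in 07:37→07:36, out 12:37→12:36; 5 h 0 min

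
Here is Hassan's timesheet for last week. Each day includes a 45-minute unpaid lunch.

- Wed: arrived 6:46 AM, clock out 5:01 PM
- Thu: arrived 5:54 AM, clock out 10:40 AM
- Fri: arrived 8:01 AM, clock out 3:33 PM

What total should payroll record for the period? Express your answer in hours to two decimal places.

Wed: 6:46 AM–5:01 PM = 10 h 15 min; less 45 min break → 9 h 30 min
Thu: 5:54 AM–10:40 AM = 4 h 46 min; less 45 min break → 4 h 1 min
Fri: 8:01 AM–3:33 PM = 7 h 32 min; less 45 min break → 6 h 47 min
Total: 9 h 30 min + 4 h 1 min + 6 h 47 min = 20 h 18 min.

20.30 hours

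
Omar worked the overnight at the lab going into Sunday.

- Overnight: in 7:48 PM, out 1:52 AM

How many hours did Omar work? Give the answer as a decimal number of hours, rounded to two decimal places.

6.07 hours

Overnight: 7:48 PM → midnight = 4 h 12 min; midnight → 1:52 AM = 1 h 52 min; span 6 h 4 min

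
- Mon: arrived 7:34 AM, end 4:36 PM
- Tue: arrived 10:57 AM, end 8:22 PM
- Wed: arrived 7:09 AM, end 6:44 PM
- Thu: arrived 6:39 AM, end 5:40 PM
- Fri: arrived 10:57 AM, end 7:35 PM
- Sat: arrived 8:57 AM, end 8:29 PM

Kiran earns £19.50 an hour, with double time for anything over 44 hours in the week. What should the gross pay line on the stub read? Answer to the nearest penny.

£1529.45

Mon: 7:34 AM–4:36 PM = 9 h 2 min
Tue: 10:57 AM–8:22 PM = 9 h 25 min
Wed: 7:09 AM–6:44 PM = 11 h 35 min
Thu: 6:39 AM–5:40 PM = 11 h 1 min
Fri: 10:57 AM–7:35 PM = 8 h 38 min
Sat: 8:57 AM–8:29 PM = 11 h 32 min
Total worked: 61 h 13 min = 3673 min.
Regular 44 h 0 min = 2640 min at £19.50/h; overtime 17 h 13 min = 1033 min at £39.00/h.
Pay = (2640 × £19.50 + 1033 × £39.00) ÷ 60 = £1529.45.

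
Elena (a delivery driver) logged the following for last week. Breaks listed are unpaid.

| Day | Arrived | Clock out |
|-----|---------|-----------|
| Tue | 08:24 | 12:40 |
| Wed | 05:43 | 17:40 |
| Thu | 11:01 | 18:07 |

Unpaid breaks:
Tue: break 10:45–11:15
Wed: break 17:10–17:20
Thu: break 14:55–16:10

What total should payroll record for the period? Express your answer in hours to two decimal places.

Tue: 08:24–12:40 = 4 h 16 min; less 30 min break → 3 h 46 min
Wed: 05:43–17:40 = 11 h 57 min; less 10 min break → 11 h 47 min
Thu: 11:01–18:07 = 7 h 6 min; less 75 min break → 5 h 51 min
Total: 3 h 46 min + 11 h 47 min + 5 h 51 min = 21 h 24 min.

21.40 hours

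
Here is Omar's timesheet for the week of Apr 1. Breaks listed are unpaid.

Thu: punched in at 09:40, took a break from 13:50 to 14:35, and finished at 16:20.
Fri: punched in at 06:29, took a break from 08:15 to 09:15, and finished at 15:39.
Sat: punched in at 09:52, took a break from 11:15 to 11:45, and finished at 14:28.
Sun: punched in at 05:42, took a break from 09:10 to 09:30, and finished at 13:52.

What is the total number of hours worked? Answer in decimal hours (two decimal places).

Thu: 09:40–16:20 = 6 h 40 min; less 45 min break → 5 h 55 min
Fri: 06:29–15:39 = 9 h 10 min; less 60 min break → 8 h 10 min
Sat: 09:52–14:28 = 4 h 36 min; less 30 min break → 4 h 6 min
Sun: 05:42–13:52 = 8 h 10 min; less 20 min break → 7 h 50 min
Total: 5 h 55 min + 8 h 10 min + 4 h 6 min + 7 h 50 min = 26 h 1 min.

26.02 hours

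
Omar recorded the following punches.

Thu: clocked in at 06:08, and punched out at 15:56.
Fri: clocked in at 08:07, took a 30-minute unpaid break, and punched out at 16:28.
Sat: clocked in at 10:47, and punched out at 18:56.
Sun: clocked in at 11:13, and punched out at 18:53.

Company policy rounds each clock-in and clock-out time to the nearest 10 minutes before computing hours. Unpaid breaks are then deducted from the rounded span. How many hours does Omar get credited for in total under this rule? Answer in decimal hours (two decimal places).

33.50 hours

Thu: in 06:08→06:10, out 15:56→16:00; 9 h 50 min
Fri: in 08:07→08:10, out 16:28→16:30; 8 h 20 min − 30 min = 7 h 50 min
Sat: in 10:47→10:50, out 18:56→19:00; 8 h 10 min
Sun: in 11:13→11:10, out 18:53→18:50; 7 h 40 min
Total credited: 33 h 30 min.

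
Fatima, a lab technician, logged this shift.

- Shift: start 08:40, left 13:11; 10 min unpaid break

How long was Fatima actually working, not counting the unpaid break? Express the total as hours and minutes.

Shift: 08:40–13:11 = 4 h 31 min; less 10 min break → 4 h 21 min

4 h 21 min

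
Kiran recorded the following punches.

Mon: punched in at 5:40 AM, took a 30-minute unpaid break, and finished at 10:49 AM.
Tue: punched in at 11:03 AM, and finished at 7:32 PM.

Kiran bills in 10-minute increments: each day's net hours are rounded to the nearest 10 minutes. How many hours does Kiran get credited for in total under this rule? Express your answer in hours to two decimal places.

13.17 hours

Mon: 5:40 AM–10:49 AM = 5 h 9 min − 30 min = 4 h 39 min → rounds to 4 h 40 min
Tue: 11:03 AM–7:32 PM = 8 h 29 min → rounds to 8 h 30 min
Total credited: 13 h 10 min.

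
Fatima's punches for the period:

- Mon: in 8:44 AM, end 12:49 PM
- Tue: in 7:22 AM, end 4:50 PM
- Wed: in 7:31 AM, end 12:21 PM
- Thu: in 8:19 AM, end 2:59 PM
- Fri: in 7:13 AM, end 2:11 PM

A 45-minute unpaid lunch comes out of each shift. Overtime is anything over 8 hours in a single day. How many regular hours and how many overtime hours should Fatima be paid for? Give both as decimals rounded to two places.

Regular 27.55 hours, overtime 0.72 hours

Mon: 8:44 AM–12:49 PM = 4 h 5 min; less 45 min break → 3 h 20 min
Tue: 7:22 AM–4:50 PM = 9 h 28 min; less 45 min break → 8 h 43 min
Wed: 7:31 AM–12:21 PM = 4 h 50 min; less 45 min break → 4 h 5 min
Thu: 8:19 AM–2:59 PM = 6 h 40 min; less 45 min break → 5 h 55 min
Fri: 7:13 AM–2:11 PM = 6 h 58 min; less 45 min break → 6 h 13 min
Mon reg 3 h 20 min / OT 0 h 0 min; Tue reg 8 h 0 min / OT 0 h 43 min; Wed reg 4 h 5 min / OT 0 h 0 min; Thu reg 5 h 55 min / OT 0 h 0 min; Fri reg 6 h 13 min / OT 0 h 0 min.
Totals: regular 27 h 33 min, overtime 0 h 43 min.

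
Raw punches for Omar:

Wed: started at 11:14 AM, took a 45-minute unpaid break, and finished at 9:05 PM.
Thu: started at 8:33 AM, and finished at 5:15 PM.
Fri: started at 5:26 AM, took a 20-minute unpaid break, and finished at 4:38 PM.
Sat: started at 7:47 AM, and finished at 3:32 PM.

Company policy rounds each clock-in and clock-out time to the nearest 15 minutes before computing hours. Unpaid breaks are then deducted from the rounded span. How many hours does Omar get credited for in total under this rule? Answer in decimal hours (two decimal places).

36.42 hours

Wed: in 11:14 AM→11:15 AM, out 9:05 PM→9:00 PM; 9 h 45 min − 45 min = 9 h 0 min
Thu: in 8:33 AM→8:30 AM, out 5:15 PM→5:15 PM; 8 h 45 min
Fri: in 5:26 AM→5:30 AM, out 4:38 PM→4:45 PM; 11 h 15 min − 20 min = 10 h 55 min
Sat: in 7:47 AM→7:45 AM, out 3:32 PM→3:30 PM; 7 h 45 min
Total credited: 36 h 25 min.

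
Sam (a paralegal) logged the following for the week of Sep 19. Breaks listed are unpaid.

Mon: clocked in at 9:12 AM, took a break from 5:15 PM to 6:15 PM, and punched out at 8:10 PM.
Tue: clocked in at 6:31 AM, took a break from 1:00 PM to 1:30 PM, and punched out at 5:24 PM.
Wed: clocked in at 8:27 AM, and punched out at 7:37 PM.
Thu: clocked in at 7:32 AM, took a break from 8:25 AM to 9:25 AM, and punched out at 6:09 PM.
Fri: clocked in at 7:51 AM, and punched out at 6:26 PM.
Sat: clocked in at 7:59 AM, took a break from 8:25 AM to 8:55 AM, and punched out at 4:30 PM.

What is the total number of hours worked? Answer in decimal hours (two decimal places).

Mon: 9:12 AM–8:10 PM = 10 h 58 min; less 60 min break → 9 h 58 min
Tue: 6:31 AM–5:24 PM = 10 h 53 min; less 30 min break → 10 h 23 min
Wed: 8:27 AM–7:37 PM = 11 h 10 min
Thu: 7:32 AM–6:09 PM = 10 h 37 min; less 60 min break → 9 h 37 min
Fri: 7:51 AM–6:26 PM = 10 h 35 min
Sat: 7:59 AM–4:30 PM = 8 h 31 min; less 30 min break → 8 h 1 min
Total: 9 h 58 min + 10 h 23 min + 11 h 10 min + 9 h 37 min + 10 h 35 min + 8 h 1 min = 59 h 44 min.

59.73 hours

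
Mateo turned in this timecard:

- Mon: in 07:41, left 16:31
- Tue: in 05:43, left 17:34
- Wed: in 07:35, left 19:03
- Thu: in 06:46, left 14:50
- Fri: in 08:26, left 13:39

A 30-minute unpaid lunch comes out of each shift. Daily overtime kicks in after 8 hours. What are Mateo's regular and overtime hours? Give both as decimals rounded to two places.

Regular 36.28 hours, overtime 6.65 hours

Mon: 07:41–16:31 = 8 h 50 min; less 30 min break → 8 h 20 min
Tue: 05:43–17:34 = 11 h 51 min; less 30 min break → 11 h 21 min
Wed: 07:35–19:03 = 11 h 28 min; less 30 min break → 10 h 58 min
Thu: 06:46–14:50 = 8 h 4 min; less 30 min break → 7 h 34 min
Fri: 08:26–13:39 = 5 h 13 min; less 30 min break → 4 h 43 min
Mon reg 8 h 0 min / OT 0 h 20 min; Tue reg 8 h 0 min / OT 3 h 21 min; Wed reg 8 h 0 min / OT 2 h 58 min; Thu reg 7 h 34 min / OT 0 h 0 min; Fri reg 4 h 43 min / OT 0 h 0 min.
Totals: regular 36 h 17 min, overtime 6 h 39 min.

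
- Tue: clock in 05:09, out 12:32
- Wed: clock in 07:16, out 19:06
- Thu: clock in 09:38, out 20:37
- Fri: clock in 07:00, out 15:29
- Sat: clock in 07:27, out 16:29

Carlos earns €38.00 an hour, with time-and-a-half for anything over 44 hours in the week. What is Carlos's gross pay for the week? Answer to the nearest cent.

€1883.85

Tue: 05:09–12:32 = 7 h 23 min
Wed: 07:16–19:06 = 11 h 50 min
Thu: 09:38–20:37 = 10 h 59 min
Fri: 07:00–15:29 = 8 h 29 min
Sat: 07:27–16:29 = 9 h 2 min
Total worked: 47 h 43 min = 2863 min.
Regular 44 h 0 min = 2640 min at €38.00/h; overtime 3 h 43 min = 223 min at €57.00/h.
Pay = (2640 × €38.00 + 223 × €57.00) ÷ 60 = €1883.85.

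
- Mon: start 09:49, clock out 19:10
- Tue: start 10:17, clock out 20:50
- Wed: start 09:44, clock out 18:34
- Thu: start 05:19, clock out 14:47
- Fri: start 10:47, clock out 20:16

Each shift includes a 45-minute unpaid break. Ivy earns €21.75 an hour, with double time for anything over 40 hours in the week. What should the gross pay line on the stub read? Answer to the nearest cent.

€1041.10

Mon: 09:49–19:10 = 9 h 21 min; less 45 min break → 8 h 36 min
Tue: 10:17–20:50 = 10 h 33 min; less 45 min break → 9 h 48 min
Wed: 09:44–18:34 = 8 h 50 min; less 45 min break → 8 h 5 min
Thu: 05:19–14:47 = 9 h 28 min; less 45 min break → 8 h 43 min
Fri: 10:47–20:16 = 9 h 29 min; less 45 min break → 8 h 44 min
Total worked: 43 h 56 min = 2636 min.
Regular 40 h 0 min = 2400 min at €21.75/h; overtime 3 h 56 min = 236 min at €43.50/h.
Pay = (2400 × €21.75 + 236 × €43.50) ÷ 60 = €1041.10.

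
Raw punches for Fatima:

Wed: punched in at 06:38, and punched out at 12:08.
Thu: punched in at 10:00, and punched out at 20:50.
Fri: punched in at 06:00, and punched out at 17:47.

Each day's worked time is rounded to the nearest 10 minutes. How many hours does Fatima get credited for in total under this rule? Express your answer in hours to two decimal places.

Wed: 06:38–12:08 = 5 h 30 min → rounds to 5 h 30 min
Thu: 10:00–20:50 = 10 h 50 min → rounds to 10 h 50 min
Fri: 06:00–17:47 = 11 h 47 min → rounds to 11 h 50 min
Total credited: 28 h 10 min.

28.17 hours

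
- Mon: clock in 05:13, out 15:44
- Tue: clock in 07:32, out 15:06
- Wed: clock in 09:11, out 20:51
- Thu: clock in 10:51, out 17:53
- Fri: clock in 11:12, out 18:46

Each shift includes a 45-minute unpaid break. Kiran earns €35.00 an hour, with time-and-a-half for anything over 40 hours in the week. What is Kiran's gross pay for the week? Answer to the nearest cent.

Mon: 05:13–15:44 = 10 h 31 min; less 45 min break → 9 h 46 min
Tue: 07:32–15:06 = 7 h 34 min; less 45 min break → 6 h 49 min
Wed: 09:11–20:51 = 11 h 40 min; less 45 min break → 10 h 55 min
Thu: 10:51–17:53 = 7 h 2 min; less 45 min break → 6 h 17 min
Fri: 11:12–18:46 = 7 h 34 min; less 45 min break → 6 h 49 min
Total worked: 40 h 36 min = 2436 min.
Regular 40 h 0 min = 2400 min at €35.00/h; overtime 0 h 36 min = 36 min at €52.50/h.
Pay = (2400 × €35.00 + 36 × €52.50) ÷ 60 = €1431.50.

€1431.50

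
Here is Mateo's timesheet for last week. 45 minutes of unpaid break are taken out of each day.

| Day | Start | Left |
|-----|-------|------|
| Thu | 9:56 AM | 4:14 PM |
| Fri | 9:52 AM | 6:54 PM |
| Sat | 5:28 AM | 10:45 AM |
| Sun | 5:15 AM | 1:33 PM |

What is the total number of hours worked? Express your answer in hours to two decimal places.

25.92 hours

Thu: 9:56 AM–4:14 PM = 6 h 18 min; less 45 min break → 5 h 33 min
Fri: 9:52 AM–6:54 PM = 9 h 2 min; less 45 min break → 8 h 17 min
Sat: 5:28 AM–10:45 AM = 5 h 17 min; less 45 min break → 4 h 32 min
Sun: 5:15 AM–1:33 PM = 8 h 18 min; less 45 min break → 7 h 33 min
Total: 5 h 33 min + 8 h 17 min + 4 h 32 min + 7 h 33 min = 25 h 55 min.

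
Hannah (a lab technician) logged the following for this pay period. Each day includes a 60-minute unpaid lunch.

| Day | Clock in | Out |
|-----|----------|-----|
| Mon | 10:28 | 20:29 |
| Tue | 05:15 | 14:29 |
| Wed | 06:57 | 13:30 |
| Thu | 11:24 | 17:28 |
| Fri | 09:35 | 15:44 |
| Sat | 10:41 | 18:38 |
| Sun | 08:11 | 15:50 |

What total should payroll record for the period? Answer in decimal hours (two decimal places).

Mon: 10:28–20:29 = 10 h 1 min; less 60 min break → 9 h 1 min
Tue: 05:15–14:29 = 9 h 14 min; less 60 min break → 8 h 14 min
Wed: 06:57–13:30 = 6 h 33 min; less 60 min break → 5 h 33 min
Thu: 11:24–17:28 = 6 h 4 min; less 60 min break → 5 h 4 min
Fri: 09:35–15:44 = 6 h 9 min; less 60 min break → 5 h 9 min
Sat: 10:41–18:38 = 7 h 57 min; less 60 min break → 6 h 57 min
Sun: 08:11–15:50 = 7 h 39 min; less 60 min break → 6 h 39 min
Total: 9 h 1 min + 8 h 14 min + 5 h 33 min + 5 h 4 min + 5 h 9 min + 6 h 57 min + 6 h 39 min = 46 h 37 min.

46.62 hours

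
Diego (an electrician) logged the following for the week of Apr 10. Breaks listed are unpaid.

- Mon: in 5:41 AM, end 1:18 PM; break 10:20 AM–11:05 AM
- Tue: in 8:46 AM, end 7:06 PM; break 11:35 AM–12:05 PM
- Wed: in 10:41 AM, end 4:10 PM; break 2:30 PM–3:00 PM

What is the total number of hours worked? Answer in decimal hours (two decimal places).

Mon: 5:41 AM–1:18 PM = 7 h 37 min; less 45 min break → 6 h 52 min
Tue: 8:46 AM–7:06 PM = 10 h 20 min; less 30 min break → 9 h 50 min
Wed: 10:41 AM–4:10 PM = 5 h 29 min; less 30 min break → 4 h 59 min
Total: 6 h 52 min + 9 h 50 min + 4 h 59 min = 21 h 41 min.

21.68 hours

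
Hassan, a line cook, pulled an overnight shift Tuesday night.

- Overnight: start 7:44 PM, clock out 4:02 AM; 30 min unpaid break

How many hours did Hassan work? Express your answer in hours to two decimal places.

Overnight: 7:44 PM → midnight = 4 h 16 min; midnight → 4:02 AM = 4 h 2 min; span 8 h 18 min; less 30 min break → 7 h 48 min

7.80 hours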